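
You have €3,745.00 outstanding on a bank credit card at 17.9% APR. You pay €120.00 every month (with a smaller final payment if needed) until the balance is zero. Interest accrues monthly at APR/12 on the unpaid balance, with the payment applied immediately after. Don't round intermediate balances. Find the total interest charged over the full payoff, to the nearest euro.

Monthly rate r = 17.9%/12 = 1.49167% = 0.0149167.
Payoff takes n = ⌈−ln(1 − rB₀/P)/ln(1+r)⌉ = ⌈42.310⌉ = 43 payments; the last is €37.44.
Total paid = 42·€120.00 + €37.44 = €5,077.44.
Total interest = total paid − principal = €5,077.44 − €3,745.00 = €1,332.44.

€1,332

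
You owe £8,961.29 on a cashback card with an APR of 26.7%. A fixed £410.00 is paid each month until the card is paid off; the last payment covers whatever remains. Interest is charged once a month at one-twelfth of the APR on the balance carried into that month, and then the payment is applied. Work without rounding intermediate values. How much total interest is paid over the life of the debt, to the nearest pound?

£3,451

Monthly rate r = 26.7%/12 = 2.225% = 0.02225.
Payoff takes n = ⌈−ln(1 − rB₀/P)/ln(1+r)⌉ = ⌈30.271⌉ = 31 payments; the last is £111.94.
Total paid = 30·£410.00 + £111.94 = £12,411.94.
Total interest = total paid − principal = £12,411.94 − £8,961.29 = £3,450.65.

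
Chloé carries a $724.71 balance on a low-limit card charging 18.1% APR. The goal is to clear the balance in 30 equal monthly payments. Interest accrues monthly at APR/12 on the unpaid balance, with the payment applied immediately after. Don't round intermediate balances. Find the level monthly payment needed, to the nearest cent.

Monthly rate r = 18.1%/12 = 1.50833% = 0.0150833.
Level-payment amortization: P = B₀·r / (1 − (1+r)^(−n)) = 724.71·0.0150833 / (1 − 1.01508^(−30)).
Denominator 1 − (1+r)^(−30) = 0.361811336.
P = 10.931 / 0.361811336 ≈ 30.21.

$30.21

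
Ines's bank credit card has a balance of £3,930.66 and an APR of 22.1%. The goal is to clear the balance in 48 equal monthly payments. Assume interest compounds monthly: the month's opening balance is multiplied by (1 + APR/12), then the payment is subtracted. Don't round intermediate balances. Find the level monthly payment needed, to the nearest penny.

Monthly rate r = 22.1%/12 = 1.84167% = 0.0184167.
Level-payment amortization: P = B₀·r / (1 − (1+r)^(−n)) = 3930.66·0.0184167 / (1 − 1.01842^(−48)).
Denominator 1 − (1+r)^(−48) = 0.583537316.
P = 72.3897 / 0.583537316 ≈ 124.05.

£124.05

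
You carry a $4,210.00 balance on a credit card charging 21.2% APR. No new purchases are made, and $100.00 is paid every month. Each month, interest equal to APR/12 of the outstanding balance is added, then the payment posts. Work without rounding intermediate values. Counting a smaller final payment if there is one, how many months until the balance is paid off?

78 payments

Monthly rate r = 21.2%/12 = 1.76667% = 0.0176667.
Recurrence: B ← B·(1+r) − $100.00.
Month 1: interest $74.38; balance after payment $4,184.38.
Month 2: interest $73.92; balance after payment $4,158.30.
Closed form: n = −ln(1 − rB₀/P)/ln(1+r) = −ln(0.25623)/ln(1.01767) ≈ 77.754, so the balance reaches zero during payment 78.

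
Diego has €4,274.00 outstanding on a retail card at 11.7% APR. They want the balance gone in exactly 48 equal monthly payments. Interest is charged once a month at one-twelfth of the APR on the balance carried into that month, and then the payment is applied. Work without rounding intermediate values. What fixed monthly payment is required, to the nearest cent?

Monthly rate r = 11.7%/12 = 0.975% = 0.00975.
Level-payment amortization: P = B₀·r / (1 − (1+r)^(−n)) = 4274.00·0.00975 / (1 − 1.00975^(−48)).
Denominator 1 − (1+r)^(−48) = 0.372325289.
P = 41.6715 / 0.372325289 ≈ 111.92.

€111.92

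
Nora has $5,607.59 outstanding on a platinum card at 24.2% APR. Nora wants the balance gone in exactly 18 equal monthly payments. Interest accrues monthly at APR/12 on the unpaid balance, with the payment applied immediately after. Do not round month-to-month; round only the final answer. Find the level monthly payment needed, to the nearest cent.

Monthly rate r = 24.2%/12 = 2.01667% = 0.0201667.
Level-payment amortization: P = B₀·r / (1 − (1+r)^(−n)) = 5607.59·0.0201667 / (1 − 1.02017^(−18)).
Denominator 1 − (1+r)^(−18) = 0.301896724.
P = 113.086 / 0.301896724 ≈ 374.59.

$374.59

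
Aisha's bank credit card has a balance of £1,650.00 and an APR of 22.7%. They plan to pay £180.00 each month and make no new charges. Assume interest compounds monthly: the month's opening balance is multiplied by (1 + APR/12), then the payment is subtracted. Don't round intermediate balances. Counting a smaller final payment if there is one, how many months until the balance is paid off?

Monthly rate r = 22.7%/12 = 1.89167% = 0.0189167.
Recurrence: B ← B·(1+r) − £180.00.
Month 1: interest £31.21; balance after payment £1,501.21.
Month 2: interest £28.40; balance after payment £1,349.61.
Closed form: n = −ln(1 − rB₀/P)/ln(1+r) = −ln(0.8266)/ln(1.01892) ≈ 10.162, so the balance reaches zero during payment 11.

11 months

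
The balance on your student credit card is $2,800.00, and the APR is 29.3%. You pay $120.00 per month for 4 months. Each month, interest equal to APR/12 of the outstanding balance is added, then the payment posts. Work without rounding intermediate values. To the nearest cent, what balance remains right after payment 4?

Monthly rate r = 29.3%/12 = 2.44167% = 0.0244167.
Each month: B ← B·(1+r) − $120.00.
Month 1: interest $68.37; balance after payment $2,748.37.
Month 2: interest $67.11; balance after payment $2,695.47.
Month 3: interest $65.81; balance after payment $2,641.29.
Month 4: interest $64.49; balance after payment $2,585.78.

$2,585.78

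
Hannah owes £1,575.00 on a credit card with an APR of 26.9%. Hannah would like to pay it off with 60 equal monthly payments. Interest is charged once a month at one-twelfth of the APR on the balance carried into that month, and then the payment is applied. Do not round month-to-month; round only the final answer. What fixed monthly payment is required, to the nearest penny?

£48.00

Monthly rate r = 26.9%/12 = 2.24167% = 0.0224167.
Level-payment amortization: P = B₀·r / (1 − (1+r)^(−n)) = 1575.00·0.0224167 / (1 − 1.02242^(−60)).
Denominator 1 − (1+r)^(−60) = 0.735561445.
P = 35.3062 / 0.735561445 ≈ 48.00.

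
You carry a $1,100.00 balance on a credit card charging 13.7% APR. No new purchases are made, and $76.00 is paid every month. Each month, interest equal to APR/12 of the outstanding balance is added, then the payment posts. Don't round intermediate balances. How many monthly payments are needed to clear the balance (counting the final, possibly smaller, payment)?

16 payments

Monthly rate r = 13.7%/12 = 1.14167% = 0.0114167.
Recurrence: B ← B·(1+r) − $76.00.
Month 1: interest $12.56; balance after payment $1,036.56.
Month 2: interest $11.83; balance after payment $972.39.
Closed form: n = −ln(1 − rB₀/P)/ln(1+r) = −ln(0.83476)/ln(1.01142) ≈ 15.910, so the balance reaches zero during payment 16.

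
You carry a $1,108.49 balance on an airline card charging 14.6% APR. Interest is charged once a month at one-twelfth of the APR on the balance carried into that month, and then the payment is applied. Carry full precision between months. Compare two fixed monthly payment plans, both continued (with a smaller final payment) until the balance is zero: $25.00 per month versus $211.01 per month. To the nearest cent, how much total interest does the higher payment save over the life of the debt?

$450.14

Monthly rate r = 14.6%/12 = 1.21667% = 0.0121667.
At $25.00/mo: n = ⌈−ln(1 − rB₀/P)/ln(1+r)⌉ = 65 payments (last $2.91); total interest = total paid − $1,108.49 = $494.42.
At $211.01/mo: 6 payments (last $97.72); total interest $44.28.
Interest saved = $494.42 − $44.28 = $450.14.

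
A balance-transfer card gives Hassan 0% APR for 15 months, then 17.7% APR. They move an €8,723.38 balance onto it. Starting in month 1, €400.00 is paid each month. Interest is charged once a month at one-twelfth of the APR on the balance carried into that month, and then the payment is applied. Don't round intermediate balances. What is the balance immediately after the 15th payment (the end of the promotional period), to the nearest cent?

Promo months 1–15 at r₀ = 0%/12 = 0; months 16+ at r₁ = 17.7%/12 = 0.01475.
After month 15 (no interest yet): B = €8,723.38 − 15·€400.00 = €2,723.38.

€2,723.38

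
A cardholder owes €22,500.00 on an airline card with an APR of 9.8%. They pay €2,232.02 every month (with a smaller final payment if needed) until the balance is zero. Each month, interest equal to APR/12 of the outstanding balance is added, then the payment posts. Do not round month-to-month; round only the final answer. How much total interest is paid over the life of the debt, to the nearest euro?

Monthly rate r = 9.8%/12 = 0.816667% = 0.00816667.
Payoff takes n = ⌈−ln(1 − rB₀/P)/ln(1+r)⌉ = ⌈10.563⌉ = 11 payments; the last is €1,258.12.
Total paid = 10·€2,232.02 + €1,258.12 = €23,578.32.
Total interest = total paid − principal = €23,578.32 − €22,500.00 = €1,078.32.

€1,078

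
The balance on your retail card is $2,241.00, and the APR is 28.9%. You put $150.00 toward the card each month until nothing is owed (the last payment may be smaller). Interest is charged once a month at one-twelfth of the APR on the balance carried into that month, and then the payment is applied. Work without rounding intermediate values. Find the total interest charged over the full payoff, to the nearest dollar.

Monthly rate r = 28.9%/12 = 2.40833% = 0.0240833.
Payoff takes n = ⌈−ln(1 − rB₀/P)/ln(1+r)⌉ = ⌈18.740⌉ = 19 payments; the last is $111.40.
Total paid = 18·$150.00 + $111.40 = $2,811.40.
Total interest = total paid − principal = $2,811.40 − $2,241.00 = $570.40.

$570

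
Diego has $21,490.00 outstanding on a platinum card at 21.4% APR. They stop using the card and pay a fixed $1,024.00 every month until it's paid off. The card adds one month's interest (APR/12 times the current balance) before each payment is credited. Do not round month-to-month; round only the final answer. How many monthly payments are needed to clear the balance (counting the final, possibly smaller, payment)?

Monthly rate r = 21.4%/12 = 1.78333% = 0.0178333.
Recurrence: B ← B·(1+r) − $1,024.00.
Month 1: interest $383.24; balance after payment $20,849.24.
Month 2: interest $371.81; balance after payment $20,197.05.
Closed form: n = −ln(1 − rB₀/P)/ln(1+r) = −ln(0.62574)/ln(1.01783) ≈ 26.522, so the balance reaches zero during payment 27.

27 months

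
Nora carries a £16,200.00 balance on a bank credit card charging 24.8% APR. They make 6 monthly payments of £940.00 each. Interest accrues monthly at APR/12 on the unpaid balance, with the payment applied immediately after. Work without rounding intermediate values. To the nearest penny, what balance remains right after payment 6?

Monthly rate r = 24.8%/12 = 2.06667% = 0.0206667.
Each month: B ← B·(1+r) − £940.00.
Month 1: interest £334.80; balance after payment £15,594.80.
Month 2: interest £322.29; balance after payment £14,977.09.
Month 3: interest £309.53; balance after payment £14,346.62.
Month 4: interest £296.50; balance after payment £13,703.12.
Month 5: interest £283.20; balance after payment £13,046.31.
Month 6: interest £269.62; balance after payment £12,375.94.

£12,375.94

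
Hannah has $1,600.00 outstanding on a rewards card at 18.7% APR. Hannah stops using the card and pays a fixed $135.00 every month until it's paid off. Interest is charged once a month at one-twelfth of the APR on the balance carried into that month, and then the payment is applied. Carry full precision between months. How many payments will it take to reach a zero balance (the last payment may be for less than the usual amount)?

14 payments

Monthly rate r = 18.7%/12 = 1.55833% = 0.0155833.
Recurrence: B ← B·(1+r) − $135.00.
Month 1: interest $24.93; balance after payment $1,489.93.
Month 2: interest $23.22; balance after payment $1,378.15.
Closed form: n = −ln(1 − rB₀/P)/ln(1+r) = −ln(0.81531)/ln(1.01558) ≈ 13.205, so the balance reaches zero during payment 14.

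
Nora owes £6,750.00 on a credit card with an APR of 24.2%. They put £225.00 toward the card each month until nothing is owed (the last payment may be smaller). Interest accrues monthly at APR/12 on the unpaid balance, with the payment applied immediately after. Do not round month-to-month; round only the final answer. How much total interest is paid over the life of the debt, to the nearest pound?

Monthly rate r = 24.2%/12 = 2.01667% = 0.0201667.
Payoff takes n = ⌈−ln(1 − rB₀/P)/ln(1+r)⌉ = ⌈46.523⌉ = 47 payments; the last is £118.13.
Total paid = 46·£225.00 + £118.13 = £10,468.13.
Total interest = total paid − principal = £10,468.13 − £6,750.00 = £3,718.13.

£3,718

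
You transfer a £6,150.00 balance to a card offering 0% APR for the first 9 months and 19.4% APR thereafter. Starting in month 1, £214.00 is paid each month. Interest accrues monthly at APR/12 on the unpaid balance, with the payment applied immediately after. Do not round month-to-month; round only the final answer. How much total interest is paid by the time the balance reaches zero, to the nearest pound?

£905

Promo months 1–9 at r₀ = 0%/12 = 0; months 10+ at r₁ = 19.4%/12 = 0.0161667.
After month 9 (no interest yet): B = £6,150.00 − 9·£214.00 = £4,224.00.
Then at r₁ with £214.00/mo: n₂ = −ln(1 − r₁·B/P)/ln(1+r₁) ≈ 23.97 → 24 more payments.
Total paid = 32·£214.00 + £206.68 = £7,054.68; interest = £7,054.68 − £6,150.00 = £904.68.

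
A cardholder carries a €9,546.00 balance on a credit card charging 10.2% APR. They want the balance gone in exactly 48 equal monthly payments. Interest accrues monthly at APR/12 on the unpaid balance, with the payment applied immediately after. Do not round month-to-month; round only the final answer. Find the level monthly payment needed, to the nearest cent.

Monthly rate r = 10.2%/12 = 0.85% = 0.0085.
Level-payment amortization: P = B₀·r / (1 − (1+r)^(−n)) = 9546.00·0.0085 / (1 − 1.0085^(−48)).
Denominator 1 − (1+r)^(−48) = 0.333873551.
P = 81.141 / 0.333873551 ≈ 243.03.

€243.03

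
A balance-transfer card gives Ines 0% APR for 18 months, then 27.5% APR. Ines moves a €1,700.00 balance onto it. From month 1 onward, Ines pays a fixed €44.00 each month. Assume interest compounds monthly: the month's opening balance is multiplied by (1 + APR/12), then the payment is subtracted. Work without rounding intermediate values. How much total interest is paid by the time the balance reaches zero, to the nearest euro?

Promo months 1–18 at r₀ = 0%/12 = 0; months 19+ at r₁ = 27.5%/12 = 0.0229167.
After month 18 (no interest yet): B = €1,700.00 − 18·€44.00 = €908.00.
Then at r₁ with €44.00/mo: n₂ = −ln(1 − r₁·B/P)/ln(1+r₁) ≈ 28.26 → 29 more payments.
Total paid = 46·€44.00 + €11.69 = €2,035.69; interest = €2,035.69 − €1,700.00 = €335.69.

€336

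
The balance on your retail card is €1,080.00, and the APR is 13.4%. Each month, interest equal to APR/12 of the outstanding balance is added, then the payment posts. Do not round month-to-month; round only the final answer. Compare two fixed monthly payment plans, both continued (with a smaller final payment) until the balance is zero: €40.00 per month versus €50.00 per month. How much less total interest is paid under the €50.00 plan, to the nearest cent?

€49.72

Monthly rate r = 13.4%/12 = 1.11667% = 0.0111667.
At €40.00/mo: n = ⌈−ln(1 − rB₀/P)/ln(1+r)⌉ = 33 payments (last €12.54); total interest = total paid − €1,080.00 = €212.54.
At €50.00/mo: 25 payments (last €42.82); total interest €162.82.
Interest saved = €212.54 − €162.82 = €49.72.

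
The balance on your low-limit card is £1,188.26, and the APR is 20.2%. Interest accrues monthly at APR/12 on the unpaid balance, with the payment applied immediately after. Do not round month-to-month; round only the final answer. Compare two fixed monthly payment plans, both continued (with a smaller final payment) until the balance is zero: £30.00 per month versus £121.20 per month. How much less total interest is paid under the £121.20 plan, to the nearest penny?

Monthly rate r = 20.2%/12 = 1.68333% = 0.0168333.
At £30.00/mo: n = ⌈−ln(1 − rB₀/P)/ln(1+r)⌉ = 66 payments (last £24.82); total interest = total paid − £1,188.26 = £786.56.
At £121.20/mo: 11 payments (last £97.70); total interest £121.44.
Interest saved = £786.56 − £121.44 = £665.12.

£665.12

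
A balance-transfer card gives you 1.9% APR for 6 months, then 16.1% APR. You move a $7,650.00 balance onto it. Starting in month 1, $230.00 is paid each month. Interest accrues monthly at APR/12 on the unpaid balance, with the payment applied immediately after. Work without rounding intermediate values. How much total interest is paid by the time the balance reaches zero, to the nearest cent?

Promo months 1–6 at r₀ = 1.9%/12 = 0.00158333; months 7+ at r₁ = 16.1%/12 = 0.0134167.
After month 6: iterate B ← B·(1+r₀) − $230.00 for 6 months → $6,337.49.
Then at r₁ with $230.00/mo: n₂ = −ln(1 − r₁·B/P)/ln(1+r₁) ≈ 34.63 → 35 more payments.
Total paid = 40·$230.00 + $145.41 = $9,345.41; interest = $9,345.41 − $7,650.00 = $1,695.41.

$1,695.41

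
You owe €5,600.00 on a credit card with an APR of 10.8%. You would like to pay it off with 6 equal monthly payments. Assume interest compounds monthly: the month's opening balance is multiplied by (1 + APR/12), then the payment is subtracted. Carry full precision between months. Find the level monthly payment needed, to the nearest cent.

Monthly rate r = 10.8%/12 = 0.9% = 0.009.
Level-payment amortization: P = B₀·r / (1 − (1+r)^(−n)) = 5600.00·0.009 / (1 − 1.009^(−6)).
Denominator 1 − (1+r)^(−6) = 0.052339012.
P = 50.4 / 0.052339012 ≈ 962.95.

€962.95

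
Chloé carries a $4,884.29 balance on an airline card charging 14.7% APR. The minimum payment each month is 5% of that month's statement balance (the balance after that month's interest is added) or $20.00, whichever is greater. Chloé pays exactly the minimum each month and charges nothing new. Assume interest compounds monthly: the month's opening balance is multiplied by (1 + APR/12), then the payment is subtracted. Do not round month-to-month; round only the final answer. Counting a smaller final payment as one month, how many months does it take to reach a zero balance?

88 months

Monthly rate r = 14.7%/12 = 1.225% = 0.01225.
While 5% of the post-interest balance exceeds $20.00, each month B ← (B·(1+r))·(1 − 0.05), i.e. B shrinks by the factor (1+r)·0.95 = 0.96164.
This holds for months 1–65. Entering month 66 the balance is $384.19; 5% of the post-interest balance is now below $20.00, so the flat $20.00 minimum applies from here.
From month 66 a fixed $20.00 at rate r clears $384.19 in 23 more payments. Total: 65 + 23 = 88 months.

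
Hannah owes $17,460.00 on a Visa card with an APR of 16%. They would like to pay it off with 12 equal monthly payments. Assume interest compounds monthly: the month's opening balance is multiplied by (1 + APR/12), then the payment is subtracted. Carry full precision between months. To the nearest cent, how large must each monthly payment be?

Monthly rate r = 16%/12 = 1.33333% = 0.0133333.
Level-payment amortization: P = B₀·r / (1 − (1+r)^(−n)) = 17460.00·0.0133333 / (1 − 1.01333^(−12)).
Denominator 1 − (1+r)^(−12) = 0.146954781.
P = 232.8 / 0.146954781 ≈ 1584.16.

$1,584.16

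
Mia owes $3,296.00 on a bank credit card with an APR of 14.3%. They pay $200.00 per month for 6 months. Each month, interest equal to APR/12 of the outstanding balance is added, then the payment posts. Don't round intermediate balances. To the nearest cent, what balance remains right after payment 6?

Monthly rate r = 14.3%/12 = 1.19167% = 0.0119167.
Each month: B ← B·(1+r) − $200.00.
Month 1: interest $39.28; balance after payment $3,135.28.
Month 2: interest $37.36; balance after payment $2,972.64.
Month 3: interest $35.42; balance after payment $2,808.06.
Month 4: interest $33.46; balance after payment $2,641.53.
Month 5: interest $31.48; balance after payment $2,473.00.
Month 6: interest $29.47; balance after payment $2,302.47.

$2,302.47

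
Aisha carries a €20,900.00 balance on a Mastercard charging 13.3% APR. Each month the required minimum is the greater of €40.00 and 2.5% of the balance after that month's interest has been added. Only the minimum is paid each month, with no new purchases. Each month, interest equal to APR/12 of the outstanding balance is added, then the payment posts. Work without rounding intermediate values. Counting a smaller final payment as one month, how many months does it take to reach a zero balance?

233 months

Monthly rate r = 13.3%/12 = 1.10833% = 0.0110833.
While 2.5% of the post-interest balance exceeds €40.00, each month B ← (B·(1+r))·(1 − 0.025), i.e. B shrinks by the factor (1+r)·0.975 = 0.98581.
This holds for months 1–181. Entering month 182 the balance is €1,571.88; 2.5% of the post-interest balance is now below €40.00, so the flat €40.00 minimum applies from here.
From month 182 a fixed €40.00 at rate r clears €1,571.88 in 52 more payments. Total: 181 + 52 = 233 months.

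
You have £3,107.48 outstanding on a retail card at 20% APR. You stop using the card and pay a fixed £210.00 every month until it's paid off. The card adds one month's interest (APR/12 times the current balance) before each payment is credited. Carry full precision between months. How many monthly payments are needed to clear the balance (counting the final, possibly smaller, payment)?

Monthly rate r = 20%/12 = 1.66667% = 0.0166667.
Recurrence: B ← B·(1+r) − £210.00.
Month 1: interest £51.79; balance after payment £2,949.27.
Month 2: interest £49.15; balance after payment £2,788.43.
Closed form: n = −ln(1 − rB₀/P)/ln(1+r) = −ln(0.75337)/ln(1.01667) ≈ 17.133, so the balance reaches zero during payment 18.

18 payments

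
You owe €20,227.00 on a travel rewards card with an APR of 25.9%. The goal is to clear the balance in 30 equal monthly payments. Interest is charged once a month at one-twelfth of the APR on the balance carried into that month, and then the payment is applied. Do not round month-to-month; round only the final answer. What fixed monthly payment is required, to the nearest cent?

€922.91

Monthly rate r = 25.9%/12 = 2.15833% = 0.0215833.
Level-payment amortization: P = B₀·r / (1 − (1+r)^(−n)) = 20227.00·0.0215833 / (1 − 1.02158^(−30)).
Denominator 1 − (1+r)^(−30) = 0.473029832.
P = 436.566 / 0.473029832 ≈ 922.91.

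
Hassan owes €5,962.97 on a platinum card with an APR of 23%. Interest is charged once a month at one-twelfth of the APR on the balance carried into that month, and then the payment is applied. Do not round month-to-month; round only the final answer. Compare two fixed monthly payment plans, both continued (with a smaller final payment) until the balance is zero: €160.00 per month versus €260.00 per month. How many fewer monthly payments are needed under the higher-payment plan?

35 fewer payments

Monthly rate r = 23%/12 = 1.91667% = 0.0191667.
At €160.00/mo: n = ⌈−ln(1 − rB₀/P)/ln(1+r)⌉ = 66 payments (last €158.60); total interest = total paid − €5,962.97 = €4,595.63.
At €260.00/mo: 31 payments (last €130.80); total interest €1,967.83.
Payments saved = 66 − 31 = 35.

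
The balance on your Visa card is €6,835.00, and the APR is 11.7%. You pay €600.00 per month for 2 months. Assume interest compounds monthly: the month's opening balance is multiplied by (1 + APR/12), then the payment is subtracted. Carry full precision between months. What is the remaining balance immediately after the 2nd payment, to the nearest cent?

€5,763.08

Monthly rate r = 11.7%/12 = 0.975% = 0.00975.
Each month: B ← B·(1+r) − €600.00.
Month 1: interest €66.64; balance after payment €6,301.64.
Month 2: interest €61.44; balance after payment €5,763.08.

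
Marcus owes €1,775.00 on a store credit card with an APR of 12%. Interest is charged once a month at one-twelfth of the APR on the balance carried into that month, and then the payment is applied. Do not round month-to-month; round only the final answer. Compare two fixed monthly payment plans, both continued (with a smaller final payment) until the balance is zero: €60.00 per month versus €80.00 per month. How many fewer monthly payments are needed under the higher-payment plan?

Monthly rate r = 12%/12 = 1% = 0.01.
At €60.00/mo: n = ⌈−ln(1 − rB₀/P)/ln(1+r)⌉ = 36 payments (last €15.00); total interest = total paid − €1,775.00 = €340.00.
At €80.00/mo: 26 payments (last €17.03); total interest €242.03.
Payments saved = 36 − 26 = 10.

10 fewer payments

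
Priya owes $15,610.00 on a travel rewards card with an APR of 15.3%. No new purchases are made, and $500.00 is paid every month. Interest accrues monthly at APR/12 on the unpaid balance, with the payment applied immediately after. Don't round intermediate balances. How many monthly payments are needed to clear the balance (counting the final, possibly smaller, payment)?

Monthly rate r = 15.3%/12 = 1.275% = 0.01275.
Recurrence: B ← B·(1+r) − $500.00.
Month 1: interest $199.03; balance after payment $15,309.03.
Month 2: interest $195.19; balance after payment $15,004.22.
Closed form: n = −ln(1 − rB₀/P)/ln(1+r) = −ln(0.60194)/ln(1.01275) ≈ 40.064, so the balance reaches zero during payment 41.

41 payments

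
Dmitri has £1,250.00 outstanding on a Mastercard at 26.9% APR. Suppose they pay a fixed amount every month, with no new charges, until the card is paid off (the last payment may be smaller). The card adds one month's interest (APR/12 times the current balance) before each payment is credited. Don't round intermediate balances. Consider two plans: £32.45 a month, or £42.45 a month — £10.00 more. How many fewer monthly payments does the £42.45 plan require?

Monthly rate r = 26.9%/12 = 2.24167% = 0.0224167.
At £32.45/mo: n = ⌈−ln(1 − rB₀/P)/ln(1+r)⌉ = 90 payments (last £27.04); total interest = total paid − £1,250.00 = £1,665.09.
At £42.45/mo: 49 payments (last £28.75); total interest £816.35.
Payments saved = 90 − 49 = 41.

41 fewer payments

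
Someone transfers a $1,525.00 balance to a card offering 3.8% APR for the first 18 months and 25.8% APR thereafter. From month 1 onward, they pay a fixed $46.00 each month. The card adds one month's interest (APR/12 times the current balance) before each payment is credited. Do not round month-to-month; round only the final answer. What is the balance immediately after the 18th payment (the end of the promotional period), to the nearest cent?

$763.64

Promo months 1–18 at r₀ = 3.8%/12 = 0.00316667; months 19+ at r₁ = 25.8%/12 = 0.0215.
After month 18: iterate B ← B·(1+r₀) − $46.00 for 18 months → $763.64.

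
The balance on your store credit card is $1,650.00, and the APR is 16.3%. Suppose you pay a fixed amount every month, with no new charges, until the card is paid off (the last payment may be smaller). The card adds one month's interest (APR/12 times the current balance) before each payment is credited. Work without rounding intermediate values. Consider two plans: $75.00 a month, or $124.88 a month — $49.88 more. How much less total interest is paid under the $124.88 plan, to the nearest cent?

Monthly rate r = 16.3%/12 = 1.35833% = 0.0135833.
At $75.00/mo: n = ⌈−ln(1 − rB₀/P)/ln(1+r)⌉ = 27 payments (last $23.57); total interest = total paid − $1,650.00 = $323.57.
At $124.88/mo: 15 payments (last $82.76); total interest $181.08.
Interest saved = $323.57 − $181.08 = $142.49.

$142.49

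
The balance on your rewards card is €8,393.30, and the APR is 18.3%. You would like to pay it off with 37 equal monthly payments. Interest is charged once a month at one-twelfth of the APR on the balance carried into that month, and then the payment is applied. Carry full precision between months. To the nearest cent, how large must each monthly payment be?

Monthly rate r = 18.3%/12 = 1.525% = 0.01525.
Level-payment amortization: P = B₀·r / (1 − (1+r)^(−n)) = 8393.30·0.01525 / (1 − 1.01525^(−37)).
Denominator 1 − (1+r)^(−37) = 0.428785704.
P = 127.998 / 0.428785704 ≈ 298.51.

€298.51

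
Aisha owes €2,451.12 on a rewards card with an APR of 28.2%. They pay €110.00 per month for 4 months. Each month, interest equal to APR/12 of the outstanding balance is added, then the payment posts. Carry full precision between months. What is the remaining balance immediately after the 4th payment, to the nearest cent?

Monthly rate r = 28.2%/12 = 2.35% = 0.0235.
Each month: B ← B·(1+r) − €110.00.
Month 1: interest €57.60; balance after payment €2,398.72.
Month 2: interest €56.37; balance after payment €2,345.09.
Month 3: interest €55.11; balance after payment €2,290.20.
Month 4: interest €53.82; balance after payment €2,234.02.

€2,234.02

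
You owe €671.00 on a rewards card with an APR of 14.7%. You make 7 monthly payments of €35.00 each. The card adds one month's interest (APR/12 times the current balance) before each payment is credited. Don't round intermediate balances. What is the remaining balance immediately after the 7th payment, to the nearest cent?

€476.51

Monthly rate r = 14.7%/12 = 1.225% = 0.01225.
Each month: B ← B·(1+r) − €35.00.
Month 1: interest €8.22; balance after payment €644.22.
Month 2: interest €7.89; balance after payment €617.11.
Month 3: interest €7.56; balance after payment €589.67.
Month 4: interest €7.22; balance after payment €561.89.
Month 5: interest €6.88; balance after payment €533.78.
Month 6: interest €6.54; balance after payment €505.32.
Month 7: interest €6.19; balance after payment €476.51.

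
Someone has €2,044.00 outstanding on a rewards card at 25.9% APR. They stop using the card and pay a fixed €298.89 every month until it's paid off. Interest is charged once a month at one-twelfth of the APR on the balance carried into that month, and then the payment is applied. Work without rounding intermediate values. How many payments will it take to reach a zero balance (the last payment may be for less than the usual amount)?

8 payments

Monthly rate r = 25.9%/12 = 2.15833% = 0.0215833.
Recurrence: B ← B·(1+r) − €298.89.
Month 1: interest €44.12; balance after payment €1,789.23.
Month 2: interest €38.62; balance after payment €1,528.95.
Closed form: n = −ln(1 − rB₀/P)/ln(1+r) = −ln(0.8524)/ln(1.02158) ≈ 7.479, so the balance reaches zero during payment 8.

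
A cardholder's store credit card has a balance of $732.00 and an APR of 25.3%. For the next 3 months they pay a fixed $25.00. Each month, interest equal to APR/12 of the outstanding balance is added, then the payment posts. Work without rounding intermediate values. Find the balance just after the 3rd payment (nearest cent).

Monthly rate r = 25.3%/12 = 2.10833% = 0.0210833.
Each month: B ← B·(1+r) − $25.00.
Month 1: interest $15.43; balance after payment $722.43.
Month 2: interest $15.23; balance after payment $712.66.
Month 3: interest $15.03; balance after payment $702.69.

$702.69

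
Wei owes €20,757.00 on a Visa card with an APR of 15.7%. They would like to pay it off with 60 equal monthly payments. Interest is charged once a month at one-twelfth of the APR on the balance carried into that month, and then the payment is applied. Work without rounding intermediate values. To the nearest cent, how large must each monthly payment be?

€501.47

Monthly rate r = 15.7%/12 = 1.30833% = 0.0130833.
Level-payment amortization: P = B₀·r / (1 − (1+r)^(−n)) = 20757.00·0.0130833 / (1 − 1.01308^(−60)).
Denominator 1 − (1+r)^(−60) = 0.541552339.
P = 271.571 / 0.541552339 ≈ 501.47.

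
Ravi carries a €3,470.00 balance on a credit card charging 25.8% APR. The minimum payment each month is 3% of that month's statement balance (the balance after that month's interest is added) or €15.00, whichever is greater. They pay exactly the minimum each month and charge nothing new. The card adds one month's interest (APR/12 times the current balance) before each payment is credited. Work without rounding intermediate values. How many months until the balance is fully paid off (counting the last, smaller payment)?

271 months

Monthly rate r = 25.8%/12 = 2.15% = 0.0215.
While 3% of the post-interest balance exceeds €15.00, each month B ← (B·(1+r))·(1 − 0.03), i.e. B shrinks by the factor (1+r)·0.97 = 0.99086.
This holds for months 1–214. Entering month 215 the balance is €485.84; 3% of the post-interest balance is now below €15.00, so the flat €15.00 minimum applies from here.
From month 215 a fixed €15.00 at rate r clears €485.84 in 57 more payments. Total: 214 + 57 = 271 months.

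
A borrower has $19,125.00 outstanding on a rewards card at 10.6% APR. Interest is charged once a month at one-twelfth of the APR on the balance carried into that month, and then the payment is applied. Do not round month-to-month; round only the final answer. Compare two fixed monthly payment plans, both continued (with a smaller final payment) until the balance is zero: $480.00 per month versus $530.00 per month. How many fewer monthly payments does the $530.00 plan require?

Monthly rate r = 10.6%/12 = 0.883333% = 0.00883333.
At $480.00/mo: n = ⌈−ln(1 − rB₀/P)/ln(1+r)⌉ = 50 payments (last $156.53); total interest = total paid − $19,125.00 = $4,551.53.
At $530.00/mo: 44 payments (last $341.66); total interest $4,006.66.
Payments saved = 50 − 44 = 6.

6 fewer payments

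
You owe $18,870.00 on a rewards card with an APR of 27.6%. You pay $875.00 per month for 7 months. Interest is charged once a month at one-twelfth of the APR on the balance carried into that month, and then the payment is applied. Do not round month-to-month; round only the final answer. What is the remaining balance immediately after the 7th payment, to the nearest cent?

Monthly rate r = 27.6%/12 = 2.3% = 0.023.
Each month: B ← B·(1+r) − $875.00.
Month 1: interest $434.01; balance after payment $18,429.01.
Month 2: interest $423.87; balance after payment $17,977.88.
Month 3: interest $413.49; balance after payment $17,516.37.
Month 4: interest $402.88; balance after payment $17,044.24.
Month 5: interest $392.02; balance after payment $16,561.26.
Month 6: interest $380.91; balance after payment $16,067.17.
Month 7: interest $369.54; balance after payment $15,561.72.

$15,561.72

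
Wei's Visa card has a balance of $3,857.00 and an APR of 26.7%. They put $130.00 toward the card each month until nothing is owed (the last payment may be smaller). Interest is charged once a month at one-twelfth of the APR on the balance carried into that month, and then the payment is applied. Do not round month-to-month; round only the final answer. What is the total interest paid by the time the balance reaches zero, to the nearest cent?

Monthly rate r = 26.7%/12 = 2.225% = 0.02225.
Payoff takes n = ⌈−ln(1 − rB₀/P)/ln(1+r)⌉ = ⌈49.042⌉ = 50 payments; the last is $5.52.
Total paid = 49·$130.00 + $5.52 = $6,375.52.
Total interest = total paid − principal = $6,375.52 − $3,857.00 = $2,518.52.

$2,518.52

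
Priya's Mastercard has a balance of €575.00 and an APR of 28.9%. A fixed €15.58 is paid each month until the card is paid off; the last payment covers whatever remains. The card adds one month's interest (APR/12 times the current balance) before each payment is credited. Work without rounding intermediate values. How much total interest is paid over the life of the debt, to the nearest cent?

€863.15

Monthly rate r = 28.9%/12 = 2.40833% = 0.0240833.
Payoff takes n = ⌈−ln(1 − rB₀/P)/ln(1+r)⌉ = ⌈92.305⌉ = 93 payments; the last is €4.79.
Total paid = 92·€15.58 + €4.79 = €1,438.15.
Total interest = total paid − principal = €1,438.15 − €575.00 = €863.15.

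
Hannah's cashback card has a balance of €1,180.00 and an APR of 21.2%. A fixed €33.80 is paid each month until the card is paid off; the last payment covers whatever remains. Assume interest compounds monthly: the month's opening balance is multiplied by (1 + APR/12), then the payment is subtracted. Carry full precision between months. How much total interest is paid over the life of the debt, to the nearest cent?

€671.19

Monthly rate r = 21.2%/12 = 1.76667% = 0.0176667.
Payoff takes n = ⌈−ln(1 − rB₀/P)/ln(1+r)⌉ = ⌈54.767⌉ = 55 payments; the last is €25.99.
Total paid = 54·€33.80 + €25.99 = €1,851.19.
Total interest = total paid − principal = €1,851.19 − €1,180.00 = €671.19.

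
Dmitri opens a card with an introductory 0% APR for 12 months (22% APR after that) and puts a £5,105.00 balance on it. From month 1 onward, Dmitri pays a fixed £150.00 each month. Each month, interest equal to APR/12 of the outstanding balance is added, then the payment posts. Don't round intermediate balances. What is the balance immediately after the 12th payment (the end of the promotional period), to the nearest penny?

£3,305.00

Promo months 1–12 at r₀ = 0%/12 = 0; months 13+ at r₁ = 22%/12 = 0.0183333.
After month 12 (no interest yet): B = £5,105.00 − 12·£150.00 = £3,305.00.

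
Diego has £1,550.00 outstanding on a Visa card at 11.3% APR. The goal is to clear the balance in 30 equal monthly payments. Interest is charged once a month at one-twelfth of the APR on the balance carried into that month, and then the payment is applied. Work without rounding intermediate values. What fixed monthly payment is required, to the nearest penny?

Monthly rate r = 11.3%/12 = 0.941667% = 0.00941667.
Level-payment amortization: P = B₀·r / (1 − (1+r)^(−n)) = 1550.00·0.00941667 / (1 − 1.00942^(−30)).
Denominator 1 − (1+r)^(−30) = 0.245106189.
P = 14.5958 / 0.245106189 ≈ 59.55.

£59.55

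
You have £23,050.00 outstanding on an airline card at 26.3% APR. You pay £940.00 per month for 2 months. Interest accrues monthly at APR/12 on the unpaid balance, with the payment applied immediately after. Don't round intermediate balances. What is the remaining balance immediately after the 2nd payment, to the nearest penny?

Monthly rate r = 26.3%/12 = 2.19167% = 0.0219167.
Each month: B ← B·(1+r) − £940.00.
Month 1: interest £505.18; balance after payment £22,615.18.
Month 2: interest £495.65; balance after payment £22,170.83.

£22,170.83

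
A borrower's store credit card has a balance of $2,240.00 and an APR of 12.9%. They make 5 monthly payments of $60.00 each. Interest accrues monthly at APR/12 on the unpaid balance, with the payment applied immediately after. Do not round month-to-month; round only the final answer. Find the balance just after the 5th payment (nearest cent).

$2,056.50

Monthly rate r = 12.9%/12 = 1.075% = 0.01075.
Each month: B ← B·(1+r) − $60.00.
Month 1: interest $24.08; balance after payment $2,204.08.
Month 2: interest $23.69; balance after payment $2,167.77.
Month 3: interest $23.30; balance after payment $2,131.08.
Month 4: interest $22.91; balance after payment $2,093.99.
Month 5: interest $22.51; balance after payment $2,056.50.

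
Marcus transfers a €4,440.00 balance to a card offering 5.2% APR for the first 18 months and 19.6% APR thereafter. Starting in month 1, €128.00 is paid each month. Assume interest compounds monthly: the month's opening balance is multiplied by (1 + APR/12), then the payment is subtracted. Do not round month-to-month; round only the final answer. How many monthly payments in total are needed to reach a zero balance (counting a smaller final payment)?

Promo months 1–18 at r₀ = 5.2%/12 = 0.00433333; months 19+ at r₁ = 19.6%/12 = 0.0163333.
After month 18: iterate B ← B·(1+r₀) − €128.00 for 18 months → €2,408.52.
Then at r₁ with €128.00/mo: n₂ = −ln(1 − r₁·B/P)/ln(1+r₁) ≈ 22.67 → 23 more payments.

41 months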